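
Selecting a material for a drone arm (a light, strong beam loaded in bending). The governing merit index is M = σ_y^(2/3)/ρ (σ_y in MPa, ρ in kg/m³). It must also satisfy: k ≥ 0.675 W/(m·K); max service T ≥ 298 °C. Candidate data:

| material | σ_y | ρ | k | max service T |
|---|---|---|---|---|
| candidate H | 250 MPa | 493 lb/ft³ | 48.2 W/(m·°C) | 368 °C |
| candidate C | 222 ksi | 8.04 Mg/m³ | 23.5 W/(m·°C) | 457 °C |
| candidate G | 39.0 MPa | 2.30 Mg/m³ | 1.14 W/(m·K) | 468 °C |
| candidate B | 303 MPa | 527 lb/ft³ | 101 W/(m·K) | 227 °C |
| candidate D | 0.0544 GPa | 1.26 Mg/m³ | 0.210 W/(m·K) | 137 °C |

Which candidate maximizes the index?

Screen on constraints: k ≥ 0.675 W/(m·K); max service T ≥ 298 °C. Survivors: candidate H, candidate C, candidate G.
Convert each candidate to consistent units, then evaluate M:
  candidate H: σ_y = 250.0 MPa, ρ = 7897 kg/m³
  candidate C: σ_y = 1531 MPa, ρ = 8040 kg/m³
  candidate G: σ_y = 39.00 MPa, ρ = 2300 kg/m³
  candidate C: M = 16.5×10⁻³
  candidate H: M = 5.03×10⁻³
  candidate G: M = 5.00×10⁻³
Candidate C has the largest M.

candidate C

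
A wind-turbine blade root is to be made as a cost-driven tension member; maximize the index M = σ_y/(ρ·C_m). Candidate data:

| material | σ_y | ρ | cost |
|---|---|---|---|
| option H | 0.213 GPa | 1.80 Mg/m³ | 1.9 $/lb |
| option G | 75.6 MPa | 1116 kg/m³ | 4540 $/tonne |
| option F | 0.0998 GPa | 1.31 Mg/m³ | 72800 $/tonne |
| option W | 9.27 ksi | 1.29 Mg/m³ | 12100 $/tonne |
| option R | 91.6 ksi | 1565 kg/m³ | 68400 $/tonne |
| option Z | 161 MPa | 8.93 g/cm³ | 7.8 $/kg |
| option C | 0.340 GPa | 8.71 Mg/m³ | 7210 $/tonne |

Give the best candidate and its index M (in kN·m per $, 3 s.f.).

Normalizing units and computing the index:
  option H: σ_y = 213.0 MPa, ρ = 1800 kg/m³, cost = 4.189 $/kg
  option G: σ_y = 75.60 MPa, ρ = 1116 kg/m³, cost = 4.540 $/kg
  option F: σ_y = 99.80 MPa, ρ = 1310 kg/m³, cost = 72.80 $/kg
  option W: σ_y = 63.91 MPa, ρ = 1290 kg/m³, cost = 12.10 $/kg
  option R: σ_y = 631.6 MPa, ρ = 1565 kg/m³, cost = 68.40 $/kg
  option Z: σ_y = 161.0 MPa, ρ = 8930 kg/m³, cost = 7.800 $/kg
  option C: σ_y = 340.0 MPa, ρ = 8710 kg/m³, cost = 7.210 $/kg
  option H: M = 28.3 kN·m per $
  option G: M = 14.9 kN·m per $
  option R: M = 5.90 kN·m per $
  option C: M = 5.41 kN·m per $
  option W: M = 4.09 kN·m per $
  option Z: M = 2.31 kN·m per $
  option F: M = 1.05 kN·m per $
Option H ranks first.

option H, M = 28.3 kN·m per $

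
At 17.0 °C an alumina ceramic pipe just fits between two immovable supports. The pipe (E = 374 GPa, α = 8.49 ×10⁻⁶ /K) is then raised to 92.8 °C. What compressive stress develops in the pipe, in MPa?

ΔT = 75.80 K. Constrained thermal stress σ = E·α·ΔT = 374.0×10³ MPa × 8.49×10⁻⁶ × 75.80 = 241 MPa (compressive).

241 MPa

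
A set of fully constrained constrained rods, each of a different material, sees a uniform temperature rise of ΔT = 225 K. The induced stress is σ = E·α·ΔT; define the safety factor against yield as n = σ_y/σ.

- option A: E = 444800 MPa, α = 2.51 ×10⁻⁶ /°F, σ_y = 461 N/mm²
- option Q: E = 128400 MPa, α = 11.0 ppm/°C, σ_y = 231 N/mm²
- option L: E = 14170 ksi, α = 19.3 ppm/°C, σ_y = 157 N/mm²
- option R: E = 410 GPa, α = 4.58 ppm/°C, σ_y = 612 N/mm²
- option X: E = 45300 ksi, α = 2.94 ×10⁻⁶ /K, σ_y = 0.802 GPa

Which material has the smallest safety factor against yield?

option L

With everything in SI (GPa, ×10⁻⁶/K, MPa):
  option A: E = 444.8, α = 4.52, σ_y = 461.0 → σ = 452 MPa, n = 1.02
  option Q: E = 128.4, α = 11.0, σ_y = 231.0 → σ = 318 MPa, n = 0.727
  option L: E = 97.70, α = 19.3, σ_y = 157.0 → σ = 424 MPa, n = 0.370
  option R: E = 410.0, α = 4.58, σ_y = 612.0 → σ = 423 MPa, n = 1.45
  option X: E = 312.3, α = 2.94, σ_y = 802.0 → σ = 207 MPa, n = 3.88
Smallest n: option L with n = 0.370.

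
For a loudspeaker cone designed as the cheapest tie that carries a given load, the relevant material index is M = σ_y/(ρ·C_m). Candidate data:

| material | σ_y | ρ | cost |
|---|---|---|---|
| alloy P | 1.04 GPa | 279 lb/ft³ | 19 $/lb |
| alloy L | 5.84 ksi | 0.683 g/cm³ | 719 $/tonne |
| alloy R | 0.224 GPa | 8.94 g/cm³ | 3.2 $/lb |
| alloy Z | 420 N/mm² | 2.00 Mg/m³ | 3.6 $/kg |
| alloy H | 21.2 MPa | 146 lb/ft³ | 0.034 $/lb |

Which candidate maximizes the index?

alloy H

In SI units:
  alloy P: σ_y = 1040 MPa, ρ = 4469 kg/m³, cost = 41.89 $/kg
  alloy L: σ_y = 40.27 MPa, ρ = 683.0 kg/m³, cost = 0.7190 $/kg
  alloy R: σ_y = 224.0 MPa, ρ = 8940 kg/m³, cost = 7.055 $/kg
  alloy Z: σ_y = 420.0 MPa, ρ = 2000 kg/m³, cost = 3.600 $/kg
  alloy H: σ_y = 21.20 MPa, ρ = 2339 kg/m³, cost = 0.07496 $/kg
  alloy H: M = 121 kN·m per $
  alloy L: M = 82.0 kN·m per $
  alloy Z: M = 58.3 kN·m per $
  alloy P: M = 5.56 kN·m per $
  alloy R: M = 3.55 kN·m per $
The maximum is for alloy H.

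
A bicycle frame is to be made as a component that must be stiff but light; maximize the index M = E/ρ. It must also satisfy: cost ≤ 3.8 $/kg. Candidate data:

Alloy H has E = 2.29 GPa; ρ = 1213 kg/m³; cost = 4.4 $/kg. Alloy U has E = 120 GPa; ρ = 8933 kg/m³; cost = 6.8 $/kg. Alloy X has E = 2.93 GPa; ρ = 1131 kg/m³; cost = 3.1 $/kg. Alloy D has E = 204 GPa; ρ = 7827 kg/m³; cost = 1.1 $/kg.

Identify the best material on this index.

alloy D

Screen on constraints: cost ≤ 3.8 $/kg. Survivors: alloy X, alloy D.
Per-candidate index values:
  alloy D: M = 26.1 MN·m/kg
  alloy X: M = 2.59 MN·m/kg
Alloy D ranks first.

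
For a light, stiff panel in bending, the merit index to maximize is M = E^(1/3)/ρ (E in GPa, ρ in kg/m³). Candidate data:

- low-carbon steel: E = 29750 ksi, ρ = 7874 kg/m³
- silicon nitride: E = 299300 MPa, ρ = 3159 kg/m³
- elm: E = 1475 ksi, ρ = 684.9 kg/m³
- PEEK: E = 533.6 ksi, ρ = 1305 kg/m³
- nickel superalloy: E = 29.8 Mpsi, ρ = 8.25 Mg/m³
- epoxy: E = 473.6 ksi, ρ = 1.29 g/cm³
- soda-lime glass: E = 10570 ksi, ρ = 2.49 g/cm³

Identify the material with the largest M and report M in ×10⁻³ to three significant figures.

elm, M = 3.16×10⁻³

Normalizing units and computing the index:
  low-carbon steel: E = 205.1 GPa, ρ = 7874 kg/m³
  silicon nitride: E = 299.3 GPa, ρ = 3159 kg/m³
  elm: E = 10.17 GPa, ρ = 684.9 kg/m³
  PEEK: E = 3.679 GPa, ρ = 1305 kg/m³
  nickel superalloy: E = 205.5 GPa, ρ = 8250 kg/m³
  epoxy: E = 3.265 GPa, ρ = 1290 kg/m³
  soda-lime glass: E = 72.88 GPa, ρ = 2490 kg/m³
  elm: M = 3.16×10⁻³
  silicon nitride: M = 2.12×10⁻³
  soda-lime glass: M = 1.68×10⁻³
  PEEK: M = 1.18×10⁻³
  epoxy: M = 1.15×10⁻³
  low-carbon steel: M = 0.749×10⁻³
  nickel superalloy: M = 0.715×10⁻³
The maximum is for elm.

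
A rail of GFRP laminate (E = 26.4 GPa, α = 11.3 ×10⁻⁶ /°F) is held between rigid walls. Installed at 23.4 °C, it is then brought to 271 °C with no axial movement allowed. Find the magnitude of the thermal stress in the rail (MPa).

133 MPa

α = 11.3×10⁻⁶/°F × 9/5 = 20.3×10⁻⁶/K.
ΔT = 247.6 K. Constrained thermal stress σ = E·α·ΔT = 26.40×10³ MPa × 20.3×10⁻⁶ × 247.6 = 133 MPa (compressive).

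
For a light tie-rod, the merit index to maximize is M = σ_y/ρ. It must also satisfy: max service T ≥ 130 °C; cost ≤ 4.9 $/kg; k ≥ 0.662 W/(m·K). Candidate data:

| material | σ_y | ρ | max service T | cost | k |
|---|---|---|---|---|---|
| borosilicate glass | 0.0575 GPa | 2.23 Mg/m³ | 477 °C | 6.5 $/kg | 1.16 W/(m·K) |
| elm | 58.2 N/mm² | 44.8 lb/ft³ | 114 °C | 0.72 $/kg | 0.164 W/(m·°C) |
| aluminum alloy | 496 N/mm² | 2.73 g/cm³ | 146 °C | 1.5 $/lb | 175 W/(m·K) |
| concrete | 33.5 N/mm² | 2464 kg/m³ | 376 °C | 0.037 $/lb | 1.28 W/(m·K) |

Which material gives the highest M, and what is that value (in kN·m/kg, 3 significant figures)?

aluminum alloy, M = 182 kN·m/kg

Screen on constraints: max service T ≥ 130 °C; cost ≤ 4.9 $/kg; k ≥ 0.662 W/(m·K). Survivors: aluminum alloy, concrete.
Normalizing units and computing the index:
  aluminum alloy: σ_y = 496.0 MPa, ρ = 2730 kg/m³
  concrete: σ_y = 33.50 MPa, ρ = 2464 kg/m³
  aluminum alloy: M = 182 kN·m/kg
  concrete: M = 13.6 kN·m/kg
Aluminum alloy has the largest M.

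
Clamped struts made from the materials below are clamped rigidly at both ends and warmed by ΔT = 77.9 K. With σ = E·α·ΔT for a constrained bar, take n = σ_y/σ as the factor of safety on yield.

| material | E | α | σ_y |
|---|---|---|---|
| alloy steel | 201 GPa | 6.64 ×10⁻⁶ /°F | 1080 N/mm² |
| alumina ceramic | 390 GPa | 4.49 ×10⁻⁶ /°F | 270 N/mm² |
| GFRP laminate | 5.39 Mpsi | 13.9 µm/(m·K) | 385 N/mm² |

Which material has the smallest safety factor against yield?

alumina ceramic

Converting E to GPa, α to ×10⁻⁶/K, σ_y to MPa, then σ and n for each:
  alloy steel: E = 201.0, α = 12.0, σ_y = 1080 → σ = 187 MPa, n = 5.77
  alumina ceramic: E = 390.0, α = 8.08, σ_y = 270.0 → σ = 246 MPa, n = 1.10
  GFRP laminate: E = 37.16, α = 13.9, σ_y = 385.0 → σ = 40.2 MPa, n = 9.57
The minimum is alumina ceramic at n = 1.10.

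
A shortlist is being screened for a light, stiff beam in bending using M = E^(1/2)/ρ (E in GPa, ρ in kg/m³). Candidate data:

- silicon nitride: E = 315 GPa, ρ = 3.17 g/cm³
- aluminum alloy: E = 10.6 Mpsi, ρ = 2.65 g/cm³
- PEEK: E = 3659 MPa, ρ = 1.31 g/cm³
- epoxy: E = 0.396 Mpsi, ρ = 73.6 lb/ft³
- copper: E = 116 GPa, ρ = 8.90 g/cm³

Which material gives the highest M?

Putting every candidate on a common basis:
  silicon nitride: E = 315.0 GPa, ρ = 3170 kg/m³
  aluminum alloy: E = 73.08 GPa, ρ = 2650 kg/m³
  PEEK: E = 3.659 GPa, ρ = 1310 kg/m³
  epoxy: E = 2.730 GPa, ρ = 1179 kg/m³
  copper: E = 116.0 GPa, ρ = 8900 kg/m³
  silicon nitride: M = 5.60×10⁻³
  aluminum alloy: M = 3.23×10⁻³
  PEEK: M = 1.46×10⁻³
  epoxy: M = 1.40×10⁻³
  copper: M = 1.21×10⁻³
Silicon nitride ranks first.

silicon nitride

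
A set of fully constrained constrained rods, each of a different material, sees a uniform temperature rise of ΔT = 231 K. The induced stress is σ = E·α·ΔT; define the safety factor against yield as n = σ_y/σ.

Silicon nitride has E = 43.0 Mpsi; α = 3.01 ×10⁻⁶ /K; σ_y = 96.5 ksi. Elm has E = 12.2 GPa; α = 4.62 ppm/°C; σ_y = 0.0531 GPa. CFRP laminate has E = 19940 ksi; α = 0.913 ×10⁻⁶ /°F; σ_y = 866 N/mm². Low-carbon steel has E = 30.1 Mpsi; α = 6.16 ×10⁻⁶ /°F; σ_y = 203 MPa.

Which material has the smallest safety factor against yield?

low-carbon steel

With everything in SI (GPa, ×10⁻⁶/K, MPa):
  silicon nitride: E = 296.5, α = 3.01, σ_y = 665.3 → σ = 206 MPa, n = 3.23
  elm: E = 12.20, α = 4.62, σ_y = 53.10 → σ = 13.0 MPa, n = 4.08
  CFRP laminate: E = 137.5, α = 1.64, σ_y = 866.0 → σ = 52.2 MPa, n = 16.6
  low-carbon steel: E = 207.5, α = 11.1, σ_y = 203.0 → σ = 532 MPa, n = 0.382
Low-carbon steel has the lowest safety factor, n = 0.382.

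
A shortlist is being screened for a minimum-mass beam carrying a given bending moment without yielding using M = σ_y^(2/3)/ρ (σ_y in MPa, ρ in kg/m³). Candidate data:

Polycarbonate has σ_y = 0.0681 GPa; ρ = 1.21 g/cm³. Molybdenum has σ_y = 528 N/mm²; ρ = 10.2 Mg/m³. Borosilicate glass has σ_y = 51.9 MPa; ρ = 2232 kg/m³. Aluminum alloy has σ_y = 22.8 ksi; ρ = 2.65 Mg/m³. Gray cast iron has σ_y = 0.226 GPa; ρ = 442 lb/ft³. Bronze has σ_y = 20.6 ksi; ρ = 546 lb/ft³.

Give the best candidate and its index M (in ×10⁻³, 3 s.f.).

After converting to SI:
  polycarbonate: σ_y = 68.10 MPa, ρ = 1210 kg/m³
  molybdenum: σ_y = 528.0 MPa, ρ = 10200 kg/m³
  borosilicate glass: σ_y = 51.90 MPa, ρ = 2232 kg/m³
  aluminum alloy: σ_y = 157.2 MPa, ρ = 2650 kg/m³
  gray cast iron: σ_y = 226.0 MPa, ρ = 7080 kg/m³
  bronze: σ_y = 142.0 MPa, ρ = 8746 kg/m³
  polycarbonate: M = 13.8×10⁻³
  aluminum alloy: M = 11.0×10⁻³
  molybdenum: M = 6.40×10⁻³
  borosilicate glass: M = 6.23×10⁻³
  gray cast iron: M = 5.24×10⁻³
  bronze: M = 3.11×10⁻³
Polycarbonate has the largest M.

polycarbonate, M = 13.8×10⁻³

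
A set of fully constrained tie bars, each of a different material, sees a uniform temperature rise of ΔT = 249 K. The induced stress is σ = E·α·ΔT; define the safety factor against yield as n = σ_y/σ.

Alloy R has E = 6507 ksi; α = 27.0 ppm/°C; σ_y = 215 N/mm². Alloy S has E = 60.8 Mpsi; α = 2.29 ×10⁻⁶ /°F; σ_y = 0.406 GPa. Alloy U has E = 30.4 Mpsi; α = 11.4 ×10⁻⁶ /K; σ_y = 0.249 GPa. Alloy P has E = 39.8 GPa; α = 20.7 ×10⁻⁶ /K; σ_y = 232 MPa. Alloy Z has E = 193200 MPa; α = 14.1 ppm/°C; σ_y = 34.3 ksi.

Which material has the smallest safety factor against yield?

With everything in SI (GPa, ×10⁻⁶/K, MPa):
  alloy R: E = 44.86, α = 27.0, σ_y = 215.0 → σ = 302 MPa, n = 0.713
  alloy S: E = 419.2, α = 4.12, σ_y = 406.0 → σ = 430 MPa, n = 0.944
  alloy U: E = 209.6, α = 11.4, σ_y = 249.0 → σ = 595 MPa, n = 0.419
  alloy P: E = 39.80, α = 20.7, σ_y = 232.0 → σ = 205 MPa, n = 1.13
  alloy Z: E = 193.2, α = 14.1, σ_y = 236.5 → σ = 678 MPa, n = 0.349
The minimum is alloy Z at n = 0.349.

alloy Z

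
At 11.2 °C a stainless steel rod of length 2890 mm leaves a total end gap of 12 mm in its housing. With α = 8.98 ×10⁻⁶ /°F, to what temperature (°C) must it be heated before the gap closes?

α = 8.98×10⁻⁶/°F × 9/5 = 16.2×10⁻⁶/K.
α·L₀·ΔT = 12.0 mm ⇒ ΔT = 12.0 / (16.2×10⁻⁶ × 2890.0) = 256.9 K.
T = 11.2 + 256.9 = 268.1 °C.

268 °C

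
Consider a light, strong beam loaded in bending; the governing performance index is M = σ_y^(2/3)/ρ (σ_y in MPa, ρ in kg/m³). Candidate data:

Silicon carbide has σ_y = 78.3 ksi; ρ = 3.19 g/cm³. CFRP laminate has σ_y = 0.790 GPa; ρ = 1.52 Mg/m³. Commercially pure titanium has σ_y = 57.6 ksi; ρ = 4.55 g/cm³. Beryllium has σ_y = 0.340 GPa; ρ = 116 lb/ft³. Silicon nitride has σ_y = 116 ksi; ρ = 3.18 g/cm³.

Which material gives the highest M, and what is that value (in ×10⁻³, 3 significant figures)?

CFRP laminate, M = 56.2×10⁻³

Convert each candidate to consistent units, then evaluate M:
  silicon carbide: σ_y = 539.9 MPa, ρ = 3190 kg/m³
  CFRP laminate: σ_y = 790.0 MPa, ρ = 1520 kg/m³
  commercially pure titanium: σ_y = 397.1 MPa, ρ = 4550 kg/m³
  beryllium: σ_y = 340.0 MPa, ρ = 1858 kg/m³
  silicon nitride: σ_y = 799.8 MPa, ρ = 3180 kg/m³
  CFRP laminate: M = 56.2×10⁻³
  silicon nitride: M = 27.1×10⁻³
  beryllium: M = 26.2×10⁻³
  silicon carbide: M = 20.8×10⁻³
  commercially pure titanium: M = 11.9×10⁻³
CFRP laminate has the largest M.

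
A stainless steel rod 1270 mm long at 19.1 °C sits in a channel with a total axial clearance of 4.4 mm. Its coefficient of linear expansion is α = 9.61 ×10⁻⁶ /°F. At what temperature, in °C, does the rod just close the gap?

α = 9.61×10⁻⁶/°F × 9/5 = 17.3×10⁻⁶/K.
α·L₀·ΔT = 4.4 mm ⇒ ΔT = 4.4 / (17.3×10⁻⁶ × 1270.0) = 200.3 K.
T = 19.1 + 200.3 = 219.4 °C.

219 °C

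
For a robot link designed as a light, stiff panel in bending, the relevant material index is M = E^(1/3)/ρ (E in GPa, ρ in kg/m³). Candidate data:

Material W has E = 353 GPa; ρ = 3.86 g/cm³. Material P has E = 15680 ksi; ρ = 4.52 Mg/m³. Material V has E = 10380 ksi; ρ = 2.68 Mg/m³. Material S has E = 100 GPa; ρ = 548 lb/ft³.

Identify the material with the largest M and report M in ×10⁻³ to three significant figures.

material W, M = 1.83×10⁻³

Normalizing units and computing the index:
  material W: E = 353.0 GPa, ρ = 3860 kg/m³
  material P: E = 108.1 GPa, ρ = 4520 kg/m³
  material V: E = 71.57 GPa, ρ = 2680 kg/m³
  material S: E = 100.0 GPa, ρ = 8778 kg/m³
  material W: M = 1.83×10⁻³
  material V: M = 1.55×10⁻³
  material P: M = 1.05×10⁻³
  material S: M = 0.529×10⁻³
Highest index: material W.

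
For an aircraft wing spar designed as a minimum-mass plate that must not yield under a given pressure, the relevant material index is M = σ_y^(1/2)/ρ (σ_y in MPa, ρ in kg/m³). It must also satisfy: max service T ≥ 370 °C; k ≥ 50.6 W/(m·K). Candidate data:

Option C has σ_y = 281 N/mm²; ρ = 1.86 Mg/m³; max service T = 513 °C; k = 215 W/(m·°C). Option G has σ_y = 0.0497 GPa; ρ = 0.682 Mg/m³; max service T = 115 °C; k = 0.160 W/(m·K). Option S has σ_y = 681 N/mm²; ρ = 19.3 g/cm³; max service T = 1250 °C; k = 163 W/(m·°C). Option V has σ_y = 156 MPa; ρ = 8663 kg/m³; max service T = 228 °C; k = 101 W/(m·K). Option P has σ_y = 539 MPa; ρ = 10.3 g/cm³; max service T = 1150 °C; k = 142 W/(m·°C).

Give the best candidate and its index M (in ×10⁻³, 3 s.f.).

Screen on constraints: max service T ≥ 370 °C; k ≥ 50.6 W/(m·K). Survivors: option C, option S, option P.
Normalizing units and computing the index:
  option C: σ_y = 281.0 MPa, ρ = 1860 kg/m³
  option S: σ_y = 681.0 MPa, ρ = 19300 kg/m³
  option P: σ_y = 539.0 MPa, ρ = 10300 kg/m³
  option C: M = 9.01×10⁻³
  option P: M = 2.25×10⁻³
  option S: M = 1.35×10⁻³
Option C has the largest M.

option C, M = 9.01×10⁻³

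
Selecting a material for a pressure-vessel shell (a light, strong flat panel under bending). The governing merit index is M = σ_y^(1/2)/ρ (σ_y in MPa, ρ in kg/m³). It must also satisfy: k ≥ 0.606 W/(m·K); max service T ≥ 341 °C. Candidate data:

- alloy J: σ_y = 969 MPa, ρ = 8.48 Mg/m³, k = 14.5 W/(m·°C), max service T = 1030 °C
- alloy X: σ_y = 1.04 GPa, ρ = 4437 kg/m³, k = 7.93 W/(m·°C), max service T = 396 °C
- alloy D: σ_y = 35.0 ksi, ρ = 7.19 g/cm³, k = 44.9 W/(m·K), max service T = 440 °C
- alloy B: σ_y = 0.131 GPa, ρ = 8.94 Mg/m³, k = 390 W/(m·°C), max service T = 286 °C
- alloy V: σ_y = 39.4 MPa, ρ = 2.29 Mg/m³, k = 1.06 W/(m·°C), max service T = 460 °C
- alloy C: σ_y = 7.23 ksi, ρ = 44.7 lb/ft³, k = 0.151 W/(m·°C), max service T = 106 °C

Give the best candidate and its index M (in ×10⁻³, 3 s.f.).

Screen on constraints: k ≥ 0.606 W/(m·K); max service T ≥ 341 °C. Survivors: alloy J, alloy X, alloy D, alloy V.
Putting every candidate on a common basis:
  alloy J: σ_y = 969.0 MPa, ρ = 8480 kg/m³
  alloy X: σ_y = 1040 MPa, ρ = 4437 kg/m³
  alloy D: σ_y = 241.3 MPa, ρ = 7190 kg/m³
  alloy V: σ_y = 39.40 MPa, ρ = 2290 kg/m³
  alloy X: M = 7.27×10⁻³
  alloy J: M = 3.67×10⁻³
  alloy V: M = 2.74×10⁻³
  alloy D: M = 2.16×10⁻³
Alloy X has the largest M.

alloy X, M = 7.27×10⁻³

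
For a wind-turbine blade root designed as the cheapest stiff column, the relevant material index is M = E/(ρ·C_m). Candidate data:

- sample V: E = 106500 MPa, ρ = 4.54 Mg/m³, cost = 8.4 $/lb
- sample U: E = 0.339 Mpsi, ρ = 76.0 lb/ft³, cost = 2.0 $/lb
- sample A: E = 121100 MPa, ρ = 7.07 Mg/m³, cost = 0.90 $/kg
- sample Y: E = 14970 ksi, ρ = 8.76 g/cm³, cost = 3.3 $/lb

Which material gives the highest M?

sample A

Putting every candidate on a common basis:
  sample V: E = 106.5 GPa, ρ = 4540 kg/m³, cost = 18.52 $/kg
  sample U: E = 2.337 GPa, ρ = 1217 kg/m³, cost = 4.409 $/kg
  sample A: E = 121.1 GPa, ρ = 7070 kg/m³, cost = 0.9000 $/kg
  sample Y: E = 103.2 GPa, ρ = 8760 kg/m³, cost = 7.275 $/kg
  sample A: M = 19.0 MN·m per $
  sample Y: M = 1.62 MN·m per $
  sample V: M = 1.27 MN·m per $
  sample U: M = 0.435 MN·m per $
Sample A ranks first.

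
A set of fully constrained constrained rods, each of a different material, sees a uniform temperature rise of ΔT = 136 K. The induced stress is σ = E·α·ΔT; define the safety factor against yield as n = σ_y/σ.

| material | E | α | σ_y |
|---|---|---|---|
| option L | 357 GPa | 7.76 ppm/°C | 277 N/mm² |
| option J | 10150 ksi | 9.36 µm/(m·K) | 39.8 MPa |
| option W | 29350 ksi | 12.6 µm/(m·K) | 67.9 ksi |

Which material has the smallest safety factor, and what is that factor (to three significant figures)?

option J, n = 0.447

Converting E to GPa, α to ×10⁻⁶/K, σ_y to MPa, then σ and n for each:
  option L: E = 357.0, α = 7.76, σ_y = 277.0 → σ = 377 MPa, n = 0.735
  option J: E = 69.98, α = 9.36, σ_y = 39.80 → σ = 89.1 MPa, n = 0.447
  option W: E = 202.4, α = 12.6, σ_y = 468.2 → σ = 347 MPa, n = 1.35
Smallest n: option J with n = 0.447.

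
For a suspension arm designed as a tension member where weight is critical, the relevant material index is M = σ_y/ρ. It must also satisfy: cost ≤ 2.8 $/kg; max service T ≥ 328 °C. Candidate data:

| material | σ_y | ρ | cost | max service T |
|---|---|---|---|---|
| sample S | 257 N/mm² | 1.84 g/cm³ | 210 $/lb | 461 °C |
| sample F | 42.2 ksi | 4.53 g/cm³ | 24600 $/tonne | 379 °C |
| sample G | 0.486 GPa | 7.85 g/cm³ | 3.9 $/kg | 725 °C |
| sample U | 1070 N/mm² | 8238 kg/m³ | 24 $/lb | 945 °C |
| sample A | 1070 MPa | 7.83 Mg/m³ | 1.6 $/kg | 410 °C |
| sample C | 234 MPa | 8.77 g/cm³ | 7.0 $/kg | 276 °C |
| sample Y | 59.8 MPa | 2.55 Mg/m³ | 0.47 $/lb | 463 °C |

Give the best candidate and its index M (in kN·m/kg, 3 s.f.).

Screen on constraints: cost ≤ 2.8 $/kg; max service T ≥ 328 °C. Survivors: sample A, sample Y.
After converting to SI:
  sample A: σ_y = 1070 MPa, ρ = 7830 kg/m³
  sample Y: σ_y = 59.80 MPa, ρ = 2550 kg/m³
  sample A: M = 137 kN·m/kg
  sample Y: M = 23.5 kN·m/kg
Sample A ranks first.

sample A, M = 137 kN·m/kg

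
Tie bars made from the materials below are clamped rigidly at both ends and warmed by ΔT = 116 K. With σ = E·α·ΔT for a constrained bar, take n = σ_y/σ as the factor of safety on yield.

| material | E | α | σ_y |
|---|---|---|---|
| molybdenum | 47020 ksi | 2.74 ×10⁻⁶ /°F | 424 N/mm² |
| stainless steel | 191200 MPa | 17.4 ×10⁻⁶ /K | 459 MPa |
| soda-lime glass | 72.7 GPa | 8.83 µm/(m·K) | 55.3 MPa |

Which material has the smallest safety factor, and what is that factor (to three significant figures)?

soda-lime glass, n = 0.743

Per material, after unit conversion:
  molybdenum: E = 324.2, α = 4.93, σ_y = 424.0 → σ = 185 MPa, n = 2.29
  stainless steel: E = 191.2, α = 17.4, σ_y = 459.0 → σ = 386 MPa, n = 1.19
  soda-lime glass: E = 72.70, α = 8.83, σ_y = 55.30 → σ = 74.5 MPa, n = 0.743
The minimum is soda-lime glass at n = 0.743.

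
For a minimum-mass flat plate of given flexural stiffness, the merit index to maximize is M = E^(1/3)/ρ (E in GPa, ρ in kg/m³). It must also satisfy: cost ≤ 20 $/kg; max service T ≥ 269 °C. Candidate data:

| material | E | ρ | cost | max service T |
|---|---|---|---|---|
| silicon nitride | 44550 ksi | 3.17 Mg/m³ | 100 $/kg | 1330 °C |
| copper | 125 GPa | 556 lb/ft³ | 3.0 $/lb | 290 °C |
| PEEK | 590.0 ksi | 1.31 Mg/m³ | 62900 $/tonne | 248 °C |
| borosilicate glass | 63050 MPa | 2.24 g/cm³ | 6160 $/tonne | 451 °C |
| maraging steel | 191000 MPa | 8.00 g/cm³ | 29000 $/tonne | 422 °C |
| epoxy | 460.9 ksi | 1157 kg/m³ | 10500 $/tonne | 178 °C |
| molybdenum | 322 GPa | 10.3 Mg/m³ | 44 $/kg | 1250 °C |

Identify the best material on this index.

Screen on constraints: cost ≤ 20 $/kg; max service T ≥ 269 °C. Survivors: copper, borosilicate glass.
In SI units:
  copper: E = 125.0 GPa, ρ = 8906 kg/m³
  borosilicate glass: E = 63.05 GPa, ρ = 2240 kg/m³
  borosilicate glass: M = 1.78×10⁻³
  copper: M = 0.561×10⁻³
Highest index: borosilicate glass.

borosilicate glass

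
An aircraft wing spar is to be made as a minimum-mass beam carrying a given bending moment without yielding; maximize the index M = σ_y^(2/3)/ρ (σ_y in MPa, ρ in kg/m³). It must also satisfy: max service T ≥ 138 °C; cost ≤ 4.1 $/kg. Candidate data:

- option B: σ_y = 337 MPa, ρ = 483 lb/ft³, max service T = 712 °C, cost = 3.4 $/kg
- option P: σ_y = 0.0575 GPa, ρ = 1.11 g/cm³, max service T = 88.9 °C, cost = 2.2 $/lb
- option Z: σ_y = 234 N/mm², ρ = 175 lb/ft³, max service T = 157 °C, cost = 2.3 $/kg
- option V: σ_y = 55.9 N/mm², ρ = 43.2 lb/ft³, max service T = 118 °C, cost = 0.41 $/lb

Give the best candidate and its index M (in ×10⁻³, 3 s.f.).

option Z, M = 13.5×10⁻³

Screen on constraints: max service T ≥ 138 °C; cost ≤ 4.1 $/kg. Survivors: option B, option Z.
Normalizing units and computing the index:
  option B: σ_y = 337.0 MPa, ρ = 7737 kg/m³
  option Z: σ_y = 234.0 MPa, ρ = 2803 kg/m³
  option Z: M = 13.5×10⁻³
  option B: M = 6.26×10⁻³
Highest index: option Z.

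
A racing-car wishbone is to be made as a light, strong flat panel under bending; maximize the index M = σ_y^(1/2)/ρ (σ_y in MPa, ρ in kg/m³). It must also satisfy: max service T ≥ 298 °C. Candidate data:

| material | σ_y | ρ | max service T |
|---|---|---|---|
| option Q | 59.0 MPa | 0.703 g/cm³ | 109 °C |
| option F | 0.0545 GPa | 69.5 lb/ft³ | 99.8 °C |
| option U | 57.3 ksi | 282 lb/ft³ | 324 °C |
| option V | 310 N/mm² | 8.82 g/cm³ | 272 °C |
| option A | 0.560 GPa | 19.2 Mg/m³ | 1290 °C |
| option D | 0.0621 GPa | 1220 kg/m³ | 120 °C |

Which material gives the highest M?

Screen on constraints: max service T ≥ 298 °C. Survivors: option U, option A.
Normalizing units and computing the index:
  option U: σ_y = 395.1 MPa, ρ = 4517 kg/m³
  option A: σ_y = 560.0 MPa, ρ = 19200 kg/m³
  option U: M = 4.40×10⁻³
  option A: M = 1.23×10⁻³
Highest index: option U.

option U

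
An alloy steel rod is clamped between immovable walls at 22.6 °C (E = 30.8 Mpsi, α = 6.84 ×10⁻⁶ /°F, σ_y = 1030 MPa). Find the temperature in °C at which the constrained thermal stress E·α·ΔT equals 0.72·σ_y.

E = 30.8 Mpsi = 212.4 GPa.
α = 6.84×10⁻⁶/°F × 9/5 = 12.3×10⁻⁶/K.
E·α·ΔT = 741.6 MPa ⇒ ΔT = 741.6 / (212.4×10³ × 12.3×10⁻⁶) = 283.6 K.
T = 22.6 + 283.6 = 306.2 °C.

306 °C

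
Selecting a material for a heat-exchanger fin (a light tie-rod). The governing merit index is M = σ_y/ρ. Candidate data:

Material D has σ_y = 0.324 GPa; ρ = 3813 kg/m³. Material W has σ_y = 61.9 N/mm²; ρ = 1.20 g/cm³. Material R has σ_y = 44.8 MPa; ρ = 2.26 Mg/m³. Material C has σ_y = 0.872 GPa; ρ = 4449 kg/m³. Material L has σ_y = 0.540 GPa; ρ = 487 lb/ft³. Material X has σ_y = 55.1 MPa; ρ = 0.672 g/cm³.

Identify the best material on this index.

Putting every candidate on a common basis:
  material D: σ_y = 324.0 MPa, ρ = 3813 kg/m³
  material W: σ_y = 61.90 MPa, ρ = 1200 kg/m³
  material R: σ_y = 44.80 MPa, ρ = 2260 kg/m³
  material C: σ_y = 872.0 MPa, ρ = 4449 kg/m³
  material L: σ_y = 540.0 MPa, ρ = 7801 kg/m³
  material X: σ_y = 55.10 MPa, ρ = 672.0 kg/m³
  material C: M = 196 kN·m/kg
  material D: M = 85.0 kN·m/kg
  material X: M = 82.0 kN·m/kg
  material L: M = 69.2 kN·m/kg
  material W: M = 51.6 kN·m/kg
  material R: M = 19.8 kN·m/kg
The maximum is for material C.

material C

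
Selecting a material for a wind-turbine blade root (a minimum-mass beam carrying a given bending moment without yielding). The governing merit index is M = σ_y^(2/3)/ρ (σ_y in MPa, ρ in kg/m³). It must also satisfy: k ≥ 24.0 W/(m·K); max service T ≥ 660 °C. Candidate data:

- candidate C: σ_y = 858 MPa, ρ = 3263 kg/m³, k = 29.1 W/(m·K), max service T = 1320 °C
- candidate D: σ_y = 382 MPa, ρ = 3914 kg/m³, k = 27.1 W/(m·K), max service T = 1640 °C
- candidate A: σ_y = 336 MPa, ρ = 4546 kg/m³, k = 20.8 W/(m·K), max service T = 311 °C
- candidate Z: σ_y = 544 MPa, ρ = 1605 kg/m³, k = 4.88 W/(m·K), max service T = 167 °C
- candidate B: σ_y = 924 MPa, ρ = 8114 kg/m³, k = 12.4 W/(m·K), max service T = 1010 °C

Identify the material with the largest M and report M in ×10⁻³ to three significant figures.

Screen on constraints: k ≥ 24.0 W/(m·K); max service T ≥ 660 °C. Survivors: candidate C, candidate D.
Per-candidate index values:
  candidate C: M = 27.7×10⁻³
  candidate D: M = 13.5×10⁻³
The maximum is for candidate C.

candidate C, M = 27.7×10⁻³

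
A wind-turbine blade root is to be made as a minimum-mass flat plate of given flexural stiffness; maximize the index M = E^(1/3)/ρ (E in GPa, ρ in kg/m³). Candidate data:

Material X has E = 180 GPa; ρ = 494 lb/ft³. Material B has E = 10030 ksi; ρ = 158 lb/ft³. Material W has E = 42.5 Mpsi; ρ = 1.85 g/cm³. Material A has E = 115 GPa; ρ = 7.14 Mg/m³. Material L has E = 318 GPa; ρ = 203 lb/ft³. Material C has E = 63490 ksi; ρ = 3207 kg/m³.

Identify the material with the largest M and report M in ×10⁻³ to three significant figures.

After converting to SI:
  material X: E = 180.0 GPa, ρ = 7913 kg/m³
  material B: E = 69.15 GPa, ρ = 2531 kg/m³
  material W: E = 293.0 GPa, ρ = 1850 kg/m³
  material A: E = 115.0 GPa, ρ = 7140 kg/m³
  material L: E = 318.0 GPa, ρ = 3252 kg/m³
  material C: E = 437.7 GPa, ρ = 3207 kg/m³
  material W: M = 3.59×10⁻³
  material C: M = 2.37×10⁻³
  material L: M = 2.10×10⁻³
  material B: M = 1.62×10⁻³
  material X: M = 0.714×10⁻³
  material A: M = 0.681×10⁻³
Material W ranks first.

material W, M = 3.59×10⁻³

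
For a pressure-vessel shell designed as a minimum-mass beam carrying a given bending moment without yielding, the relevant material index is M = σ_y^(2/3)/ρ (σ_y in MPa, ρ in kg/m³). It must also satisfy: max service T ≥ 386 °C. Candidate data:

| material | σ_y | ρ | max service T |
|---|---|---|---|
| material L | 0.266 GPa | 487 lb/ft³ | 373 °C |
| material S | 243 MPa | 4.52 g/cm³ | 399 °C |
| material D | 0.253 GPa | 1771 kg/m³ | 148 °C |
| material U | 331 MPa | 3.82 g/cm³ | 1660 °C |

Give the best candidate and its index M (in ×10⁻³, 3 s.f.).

material U, M = 12.5×10⁻³

Screen on constraints: max service T ≥ 386 °C. Survivors: material S, material U.
After converting to SI:
  material S: σ_y = 243.0 MPa, ρ = 4520 kg/m³
  material U: σ_y = 331.0 MPa, ρ = 3820 kg/m³
  material U: M = 12.5×10⁻³
  material S: M = 8.62×10⁻³
Material U has the largest M.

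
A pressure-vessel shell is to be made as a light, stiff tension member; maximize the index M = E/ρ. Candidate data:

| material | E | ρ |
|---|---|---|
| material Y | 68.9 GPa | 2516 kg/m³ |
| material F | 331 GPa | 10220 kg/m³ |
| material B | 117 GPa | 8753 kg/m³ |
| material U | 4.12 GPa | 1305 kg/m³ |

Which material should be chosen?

material F

Per-candidate index values:
  material F: M = 32.4 MN·m/kg
  material Y: M = 27.4 MN·m/kg
  material B: M = 13.4 MN·m/kg
  material U: M = 3.16 MN·m/kg
Highest index: material F.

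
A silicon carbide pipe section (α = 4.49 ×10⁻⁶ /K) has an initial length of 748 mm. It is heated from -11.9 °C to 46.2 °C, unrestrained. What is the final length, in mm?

748.20 mm

ΔT = 46.2 − (-11.9) = 58.10 K.
ΔL = α·L₀·ΔT = 4.49×10⁻⁶ × 748 mm × 58.10 K = 0.195 mm.
L = L₀ + ΔL = 748 + 0.195 = 748.20 mm.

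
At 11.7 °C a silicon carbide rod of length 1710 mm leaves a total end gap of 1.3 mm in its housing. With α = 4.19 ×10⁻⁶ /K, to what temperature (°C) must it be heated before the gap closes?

α·L₀·ΔT = 1.3 mm ⇒ ΔT = 1.3 / (4.19×10⁻⁶ × 1710.0) = 181.4 K.
T = 11.7 + 181.4 = 193.1 °C.

193 °C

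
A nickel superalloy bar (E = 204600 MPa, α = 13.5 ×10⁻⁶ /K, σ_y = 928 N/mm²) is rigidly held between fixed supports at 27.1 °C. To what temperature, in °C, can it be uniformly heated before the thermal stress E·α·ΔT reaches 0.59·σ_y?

E = 204600 MPa = 204.6 GPa.
σ_y = 928 N/mm² = 928.0 MPa.
E·α·ΔT = 547.5 MPa ⇒ ΔT = 547.5 / (204.6×10³ × 13.5×10⁻⁶) = 198.2 K.
T = 27.1 + 198.2 = 225.3 °C.

225 °C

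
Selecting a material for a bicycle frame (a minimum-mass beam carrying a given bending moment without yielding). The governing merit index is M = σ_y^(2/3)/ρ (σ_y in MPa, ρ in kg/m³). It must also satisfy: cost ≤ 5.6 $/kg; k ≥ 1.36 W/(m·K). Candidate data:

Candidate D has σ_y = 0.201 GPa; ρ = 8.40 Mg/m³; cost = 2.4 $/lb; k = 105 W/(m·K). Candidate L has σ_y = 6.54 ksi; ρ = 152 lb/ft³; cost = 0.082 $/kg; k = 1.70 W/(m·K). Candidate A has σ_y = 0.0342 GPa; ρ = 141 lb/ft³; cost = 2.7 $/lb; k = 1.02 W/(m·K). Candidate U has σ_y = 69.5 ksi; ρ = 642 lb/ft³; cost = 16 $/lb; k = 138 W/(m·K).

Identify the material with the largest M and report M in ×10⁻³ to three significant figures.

candidate L, M = 5.20×10⁻³

Screen on constraints: cost ≤ 5.6 $/kg; k ≥ 1.36 W/(m·K). Survivors: candidate D, candidate L.
Normalizing units and computing the index:
  candidate D: σ_y = 201.0 MPa, ρ = 8400 kg/m³
  candidate L: σ_y = 45.09 MPa, ρ = 2435 kg/m³
  candidate L: M = 5.20×10⁻³
  candidate D: M = 4.08×10⁻³
Highest index: candidate L.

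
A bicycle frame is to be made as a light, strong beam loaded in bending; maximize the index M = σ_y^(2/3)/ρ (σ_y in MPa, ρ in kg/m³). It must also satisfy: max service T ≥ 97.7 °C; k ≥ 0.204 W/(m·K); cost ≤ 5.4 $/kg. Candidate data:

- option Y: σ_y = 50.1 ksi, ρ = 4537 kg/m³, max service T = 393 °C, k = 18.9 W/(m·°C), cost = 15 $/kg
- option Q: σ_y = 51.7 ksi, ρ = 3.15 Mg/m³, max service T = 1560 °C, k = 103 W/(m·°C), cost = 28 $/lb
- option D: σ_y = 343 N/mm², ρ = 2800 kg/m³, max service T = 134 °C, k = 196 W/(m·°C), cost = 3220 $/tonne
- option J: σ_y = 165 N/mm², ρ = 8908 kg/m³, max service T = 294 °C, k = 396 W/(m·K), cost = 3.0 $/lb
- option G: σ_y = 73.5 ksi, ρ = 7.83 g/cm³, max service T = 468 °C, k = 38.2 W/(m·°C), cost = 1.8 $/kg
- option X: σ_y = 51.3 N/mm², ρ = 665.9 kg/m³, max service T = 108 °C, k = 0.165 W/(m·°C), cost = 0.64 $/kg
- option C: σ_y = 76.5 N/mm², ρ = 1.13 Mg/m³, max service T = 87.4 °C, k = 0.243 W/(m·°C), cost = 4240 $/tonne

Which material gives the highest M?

Screen on constraints: max service T ≥ 97.7 °C; k ≥ 0.204 W/(m·K); cost ≤ 5.4 $/kg. Survivors: option D, option G.
After converting to SI:
  option D: σ_y = 343.0 MPa, ρ = 2800 kg/m³
  option G: σ_y = 506.8 MPa, ρ = 7830 kg/m³
  option D: M = 17.5×10⁻³
  option G: M = 8.12×10⁻³
Option D has the largest M.

option D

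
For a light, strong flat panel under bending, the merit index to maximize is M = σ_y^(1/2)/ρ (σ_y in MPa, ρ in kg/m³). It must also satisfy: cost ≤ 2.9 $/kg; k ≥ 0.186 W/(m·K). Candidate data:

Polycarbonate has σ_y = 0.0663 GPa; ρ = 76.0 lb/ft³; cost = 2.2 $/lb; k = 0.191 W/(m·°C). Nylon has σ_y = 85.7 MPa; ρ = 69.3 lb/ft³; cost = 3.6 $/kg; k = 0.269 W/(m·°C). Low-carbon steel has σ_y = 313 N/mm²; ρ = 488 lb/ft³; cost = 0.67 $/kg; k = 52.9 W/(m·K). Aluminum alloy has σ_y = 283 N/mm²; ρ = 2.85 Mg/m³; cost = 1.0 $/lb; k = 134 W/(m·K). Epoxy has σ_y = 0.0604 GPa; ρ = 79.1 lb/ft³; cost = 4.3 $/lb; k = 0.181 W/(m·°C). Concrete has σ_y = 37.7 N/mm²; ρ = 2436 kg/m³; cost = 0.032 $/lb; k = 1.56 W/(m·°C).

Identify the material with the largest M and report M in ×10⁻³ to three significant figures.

Screen on constraints: cost ≤ 2.9 $/kg; k ≥ 0.186 W/(m·K). Survivors: low-carbon steel, aluminum alloy, concrete.
Convert each candidate to consistent units, then evaluate M:
  low-carbon steel: σ_y = 313.0 MPa, ρ = 7817 kg/m³
  aluminum alloy: σ_y = 283.0 MPa, ρ = 2850 kg/m³
  concrete: σ_y = 37.70 MPa, ρ = 2436 kg/m³
  aluminum alloy: M = 5.90×10⁻³
  concrete: M = 2.52×10⁻³
  low-carbon steel: M = 2.26×10⁻³
Highest index: aluminum alloy.

aluminum alloy, M = 5.90×10⁻³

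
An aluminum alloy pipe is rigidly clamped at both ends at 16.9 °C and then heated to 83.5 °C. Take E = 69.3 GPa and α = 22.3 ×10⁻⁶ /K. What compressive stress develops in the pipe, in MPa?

ΔT = 66.60 K. Constrained thermal stress σ = E·α·ΔT = 69.30×10³ MPa × 22.3×10⁻⁶ × 66.60 = 103 MPa (compressive).

103 MPa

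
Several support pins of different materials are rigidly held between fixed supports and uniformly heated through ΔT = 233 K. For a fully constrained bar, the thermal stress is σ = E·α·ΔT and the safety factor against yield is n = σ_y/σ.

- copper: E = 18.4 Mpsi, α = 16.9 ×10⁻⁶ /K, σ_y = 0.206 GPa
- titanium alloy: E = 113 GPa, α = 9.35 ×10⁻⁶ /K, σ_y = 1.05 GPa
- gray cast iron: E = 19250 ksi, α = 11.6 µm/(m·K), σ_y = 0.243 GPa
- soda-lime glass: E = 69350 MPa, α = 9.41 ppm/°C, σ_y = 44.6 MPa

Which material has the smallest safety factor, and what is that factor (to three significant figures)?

With everything in SI (GPa, ×10⁻⁶/K, MPa):
  copper: E = 126.9, α = 16.9, σ_y = 206.0 → σ = 500 MPa, n = 0.412
  titanium alloy: E = 113.0, α = 9.35, σ_y = 1050 → σ = 246 MPa, n = 4.27
  gray cast iron: E = 132.7, α = 11.6, σ_y = 243.0 → σ = 359 MPa, n = 0.677
  soda-lime glass: E = 69.35, α = 9.41, σ_y = 44.60 → σ = 152 MPa, n = 0.293
Soda-lime glass has the lowest safety factor, n = 0.293.

soda-lime glass, n = 0.293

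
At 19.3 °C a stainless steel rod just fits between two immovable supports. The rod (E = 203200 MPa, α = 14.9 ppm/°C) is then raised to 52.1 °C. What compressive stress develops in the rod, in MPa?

99.3 MPa

E = 203200 MPa = 203.2 GPa.
ΔT = 32.80 K. Constrained thermal stress σ = E·α·ΔT = 203.2×10³ MPa × 14.9×10⁻⁶ × 32.80 = 99.3 MPa (compressive).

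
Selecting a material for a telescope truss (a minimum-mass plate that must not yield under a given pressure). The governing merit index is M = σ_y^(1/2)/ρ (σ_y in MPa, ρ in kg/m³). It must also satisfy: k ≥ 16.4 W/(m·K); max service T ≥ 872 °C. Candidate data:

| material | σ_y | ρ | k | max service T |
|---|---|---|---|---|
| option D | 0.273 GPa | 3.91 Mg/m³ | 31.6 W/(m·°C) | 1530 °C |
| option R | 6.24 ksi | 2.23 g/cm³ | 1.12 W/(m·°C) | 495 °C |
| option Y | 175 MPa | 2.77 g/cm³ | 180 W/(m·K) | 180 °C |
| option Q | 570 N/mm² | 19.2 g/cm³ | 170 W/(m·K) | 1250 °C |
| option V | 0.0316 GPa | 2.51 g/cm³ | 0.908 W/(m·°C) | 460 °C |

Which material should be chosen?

Screen on constraints: k ≥ 16.4 W/(m·K); max service T ≥ 872 °C. Survivors: option D, option Q.
After converting to SI:
  option D: σ_y = 273.0 MPa, ρ = 3910 kg/m³
  option Q: σ_y = 570.0 MPa, ρ = 19200 kg/m³
  option D: M = 4.23×10⁻³
  option Q: M = 1.24×10⁻³
Option D has the largest M.

option D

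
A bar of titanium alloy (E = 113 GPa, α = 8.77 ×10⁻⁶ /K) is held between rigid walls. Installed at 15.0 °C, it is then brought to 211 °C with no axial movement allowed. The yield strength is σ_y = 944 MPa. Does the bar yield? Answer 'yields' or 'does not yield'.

does not yield

ΔT = 196.0 K. Constrained thermal stress σ = E·α·ΔT = 113.0×10³ MPa × 8.77×10⁻⁶ × 196.0 = 194 MPa (compressive).
Compare to σ_y = 944 MPa: σ < σ_y, so it does not yield.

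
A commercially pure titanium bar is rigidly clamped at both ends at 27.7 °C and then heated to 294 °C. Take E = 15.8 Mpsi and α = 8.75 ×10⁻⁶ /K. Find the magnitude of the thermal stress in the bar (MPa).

254 MPa

E = 15.8 Mpsi = 108.9 GPa.
ΔT = 266.3 K. Constrained thermal stress σ = E·α·ΔT = 108.9×10³ MPa × 8.75×10⁻⁶ × 266.3 = 254 MPa (compressive).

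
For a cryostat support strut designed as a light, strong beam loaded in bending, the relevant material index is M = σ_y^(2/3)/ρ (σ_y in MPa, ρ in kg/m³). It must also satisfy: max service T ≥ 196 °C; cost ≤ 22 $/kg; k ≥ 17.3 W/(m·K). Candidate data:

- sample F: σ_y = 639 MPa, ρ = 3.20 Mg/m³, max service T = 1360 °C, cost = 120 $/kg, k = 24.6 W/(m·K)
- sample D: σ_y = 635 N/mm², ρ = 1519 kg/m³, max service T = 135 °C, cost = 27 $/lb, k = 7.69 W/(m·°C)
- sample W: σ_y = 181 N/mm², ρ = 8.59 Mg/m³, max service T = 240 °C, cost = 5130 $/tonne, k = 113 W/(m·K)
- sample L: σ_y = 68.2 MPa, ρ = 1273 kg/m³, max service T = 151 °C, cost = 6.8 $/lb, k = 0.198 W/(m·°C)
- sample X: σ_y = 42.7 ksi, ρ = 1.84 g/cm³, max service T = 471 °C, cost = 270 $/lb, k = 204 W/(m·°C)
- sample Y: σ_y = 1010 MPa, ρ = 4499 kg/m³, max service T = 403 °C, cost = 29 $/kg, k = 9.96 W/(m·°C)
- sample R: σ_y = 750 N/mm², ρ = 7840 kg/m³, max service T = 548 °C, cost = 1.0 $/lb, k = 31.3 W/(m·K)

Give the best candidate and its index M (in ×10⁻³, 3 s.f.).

sample R, M = 10.5×10⁻³

Screen on constraints: max service T ≥ 196 °C; cost ≤ 22 $/kg; k ≥ 17.3 W/(m·K). Survivors: sample W, sample R.
Normalizing units and computing the index:
  sample W: σ_y = 181.0 MPa, ρ = 8590 kg/m³
  sample R: σ_y = 750.0 MPa, ρ = 7840 kg/m³
  sample R: M = 10.5×10⁻³
  sample W: M = 3.72×10⁻³
Sample R ranks first.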